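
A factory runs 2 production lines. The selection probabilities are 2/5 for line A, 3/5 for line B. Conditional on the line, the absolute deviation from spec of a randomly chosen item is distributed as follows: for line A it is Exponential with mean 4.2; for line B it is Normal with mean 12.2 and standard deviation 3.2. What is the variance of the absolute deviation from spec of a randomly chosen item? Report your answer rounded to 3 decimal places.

Per component, A: μ=4.2, E[X²]=35.28; B: μ=12.2, E[X²]=159.08.
E[X] = 0.4·4.2 + 0.6·12.2 = 9.
E[X²] = 0.4·35.28 + 0.6·159.08 = 109.56.
Var(X) = E[X²] − (E[X])² = 109.56 − 81 = 28.56.

28.560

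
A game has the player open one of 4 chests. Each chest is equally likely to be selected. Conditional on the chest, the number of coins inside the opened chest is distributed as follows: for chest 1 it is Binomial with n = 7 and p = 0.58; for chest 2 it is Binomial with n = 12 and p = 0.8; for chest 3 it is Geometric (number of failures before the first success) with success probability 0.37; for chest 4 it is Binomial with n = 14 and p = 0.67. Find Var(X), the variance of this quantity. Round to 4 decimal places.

Per component, 1: μ=4.06, E[X²]=18.1888; 2: μ=9.6, E[X²]=94.08; 3: μ=1.7027, E[X²]=7.5011; 4: μ=9.38, E[X²]=91.0798.
E[X] = 0.25·4.06 + 0.25·9.6 + 0.25·1.7027 + 0.25·9.38 = 6.18568.
E[X²] = 0.25·18.1888 + 0.25·94.08 + 0.25·7.5011 + 0.25·91.0798 = 52.7124.
Var(X) = E[X²] − (E[X])² = 52.7124 − 38.2626 = 14.4498.

14.4498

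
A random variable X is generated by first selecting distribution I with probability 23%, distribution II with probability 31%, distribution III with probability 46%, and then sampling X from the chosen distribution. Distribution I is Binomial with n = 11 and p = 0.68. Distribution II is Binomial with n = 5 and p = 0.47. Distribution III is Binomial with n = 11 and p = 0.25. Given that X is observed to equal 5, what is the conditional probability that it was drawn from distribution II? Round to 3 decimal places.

0.117

Likelihoods P(X=5 | ·): I: 0.0721251; II: 0.0229345; III: 0.0802989.
Posterior ∝ prior × likelihood. Numerator for II: 0.31·0.0229345 = 0.0071097.
Normalizing constant: 0.23·0.0721251 + 0.31·0.0229345 + 0.46·0.0802989 = 0.060636.
P(II | observation) = 0.0071097 / 0.060636 = 0.117252.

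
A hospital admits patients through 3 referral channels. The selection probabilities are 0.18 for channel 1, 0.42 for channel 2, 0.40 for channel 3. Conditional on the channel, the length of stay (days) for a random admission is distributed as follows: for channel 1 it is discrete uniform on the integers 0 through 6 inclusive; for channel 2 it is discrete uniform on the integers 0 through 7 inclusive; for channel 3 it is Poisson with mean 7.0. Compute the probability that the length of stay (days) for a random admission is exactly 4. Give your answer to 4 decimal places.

0.1147

Conditional on each channel, P(X = 4): 1: 0.142857; 2: 0.125; 3: 0.0912262.
By total probability, P(X = 4) = 0.18·0.142857 + 0.42·0.125 + 0.4·0.0912262 = 0.114705.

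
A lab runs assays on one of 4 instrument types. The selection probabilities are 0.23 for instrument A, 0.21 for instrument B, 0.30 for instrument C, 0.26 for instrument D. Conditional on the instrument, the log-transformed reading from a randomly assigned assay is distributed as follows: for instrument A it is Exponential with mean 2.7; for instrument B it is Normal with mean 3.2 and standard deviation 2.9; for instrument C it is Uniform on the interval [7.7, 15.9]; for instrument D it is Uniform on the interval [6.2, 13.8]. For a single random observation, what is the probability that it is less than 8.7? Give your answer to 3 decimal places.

Conditional on each instrument, P(X < 8.7): A: 0.960134; B: 0.971056; C: 0.121951; D: 0.328947.
By total probability, P(X < 8.7) = 0.23·0.960134 + 0.21·0.971056 + 0.3·0.121951 + 0.26·0.328947 = 0.546864.

0.547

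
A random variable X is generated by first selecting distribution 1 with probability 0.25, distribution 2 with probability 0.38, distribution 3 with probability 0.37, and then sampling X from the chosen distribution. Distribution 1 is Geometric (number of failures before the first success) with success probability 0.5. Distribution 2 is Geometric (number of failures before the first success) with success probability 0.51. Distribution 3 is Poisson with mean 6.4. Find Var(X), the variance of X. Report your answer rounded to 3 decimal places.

10.441

Per component, 1: μ=1, E[X²]=3; 2: μ=0.960784, E[X²]=2.807; 3: μ=6.4, E[X²]=47.36.
E[X] = 0.25·1 + 0.38·0.960784 + 0.37·6.4 = 2.9831.
E[X²] = 0.25·3 + 0.38·2.807 + 0.37·47.36 = 19.3399.
Var(X) = E[X²] − (E[X])² = 19.3399 − 8.89887 = 10.441.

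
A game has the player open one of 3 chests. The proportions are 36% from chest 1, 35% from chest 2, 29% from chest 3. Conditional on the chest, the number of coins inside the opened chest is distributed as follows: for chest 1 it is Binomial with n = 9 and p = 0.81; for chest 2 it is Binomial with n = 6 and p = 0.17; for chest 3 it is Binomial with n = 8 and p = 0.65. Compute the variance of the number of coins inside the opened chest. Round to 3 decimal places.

8.506

Per component, 1: μ=7.29, E[X²]=54.5292; 2: μ=1.02, E[X²]=1.887; 3: μ=5.2, E[X²]=28.86.
E[X] = 0.36·7.29 + 0.35·1.02 + 0.29·5.2 = 4.4894.
E[X²] = 0.36·54.5292 + 0.35·1.887 + 0.29·28.86 = 28.6604.
Var(X) = E[X²] − (E[X])² = 28.6604 − 20.1547 = 8.50565.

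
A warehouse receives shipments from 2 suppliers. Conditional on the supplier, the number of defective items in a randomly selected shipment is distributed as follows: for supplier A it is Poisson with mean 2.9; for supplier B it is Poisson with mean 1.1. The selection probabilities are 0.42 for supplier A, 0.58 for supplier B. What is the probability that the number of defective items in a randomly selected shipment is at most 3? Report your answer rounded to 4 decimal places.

Conditional on each supplier, P(X ≤ 3): A: 0.669623; B: 0.974258.
By total probability, P(X ≤ 3) = 0.42·0.669623 + 0.58·0.974258 = 0.846312.

0.8463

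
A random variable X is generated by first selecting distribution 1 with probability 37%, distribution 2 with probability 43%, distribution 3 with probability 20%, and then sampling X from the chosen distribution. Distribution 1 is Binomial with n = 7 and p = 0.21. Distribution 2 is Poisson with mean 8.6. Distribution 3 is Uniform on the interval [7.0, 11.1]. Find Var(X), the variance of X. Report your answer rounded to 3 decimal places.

Per component, 1: μ=1.47, E[X²]=3.3222; 2: μ=8.6, E[X²]=82.56; 3: μ=9.05, E[X²]=83.3033.
E[X] = 0.37·1.47 + 0.43·8.6 + 0.2·9.05 = 6.0519.
E[X²] = 0.37·3.3222 + 0.43·82.56 + 0.2·83.3033 = 53.3907.
Var(X) = E[X²] − (E[X])² = 53.3907 − 36.6255 = 16.7652.

16.765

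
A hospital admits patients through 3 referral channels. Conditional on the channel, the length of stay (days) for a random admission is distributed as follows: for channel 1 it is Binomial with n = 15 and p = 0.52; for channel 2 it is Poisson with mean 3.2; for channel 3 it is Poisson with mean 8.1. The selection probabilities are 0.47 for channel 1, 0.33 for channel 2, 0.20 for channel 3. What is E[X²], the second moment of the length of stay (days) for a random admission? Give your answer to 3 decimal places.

For each component E[X²] = Var + (mean)², giving 1: 64.584; 2: 13.44; 3: 73.71.
Overall E[X²] = 0.47·64.584 + 0.33·13.44 + 0.2·73.71 = 49.5317.

49.532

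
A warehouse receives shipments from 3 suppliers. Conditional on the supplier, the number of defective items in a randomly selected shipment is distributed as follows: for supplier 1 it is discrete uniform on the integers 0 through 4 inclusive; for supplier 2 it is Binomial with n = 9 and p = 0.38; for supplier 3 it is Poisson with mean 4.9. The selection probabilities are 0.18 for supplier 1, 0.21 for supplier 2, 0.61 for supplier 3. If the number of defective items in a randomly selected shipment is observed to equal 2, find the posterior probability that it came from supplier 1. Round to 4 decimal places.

Likelihoods P(X=2 | ·): 1: 0.2; 2: 0.183068; 3: 0.0893962.
Posterior ∝ prior × likelihood. Numerator for 1: 0.18·0.2 = 0.036.
Normalizing constant: 0.18·0.2 + 0.21·0.183068 + 0.61·0.0893962 = 0.128976.
P(1 | observation) = 0.036 / 0.128976 = 0.279122.

0.2791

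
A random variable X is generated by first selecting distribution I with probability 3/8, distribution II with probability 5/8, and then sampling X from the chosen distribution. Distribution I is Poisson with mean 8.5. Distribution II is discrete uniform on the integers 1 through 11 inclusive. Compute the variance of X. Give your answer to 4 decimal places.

Per component, I: μ=8.5, E[X²]=80.75; II: μ=6, E[X²]=46.
E[X] = 0.375·8.5 + 0.625·6 = 6.9375.
E[X²] = 0.375·80.75 + 0.625·46 = 59.0312.
Var(X) = E[X²] − (E[X])² = 59.0312 − 48.1289 = 10.9023.

10.9023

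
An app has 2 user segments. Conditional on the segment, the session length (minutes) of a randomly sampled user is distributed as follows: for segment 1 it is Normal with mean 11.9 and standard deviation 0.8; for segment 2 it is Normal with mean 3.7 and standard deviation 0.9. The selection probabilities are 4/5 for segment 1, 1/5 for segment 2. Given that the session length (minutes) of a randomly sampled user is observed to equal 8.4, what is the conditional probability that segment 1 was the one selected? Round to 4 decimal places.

0.9962

Likelihoods f(8.4 | ·): 1: 3.47925e-05; 2: 5.30535e-07.
Posterior ∝ prior × likelihood. Numerator for 1: 0.8·3.47925e-05 = 2.7834e-05.
Normalizing constant: 0.8·3.47925e-05 + 0.2·5.30535e-07 = 2.79401e-05.
P(1 | observation) = 2.7834e-05 / 2.79401e-05 = 0.996202.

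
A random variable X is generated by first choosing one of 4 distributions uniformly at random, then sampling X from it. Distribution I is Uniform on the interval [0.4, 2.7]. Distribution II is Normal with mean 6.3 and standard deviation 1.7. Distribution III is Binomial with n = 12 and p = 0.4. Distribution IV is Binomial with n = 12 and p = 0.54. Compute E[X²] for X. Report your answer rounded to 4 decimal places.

For each component E[X²] = Var + (mean)², giving I: 2.84333; II: 42.58; III: 25.92; IV: 44.9712.
Overall E[X²] = 0.25·2.84333 + 0.25·42.58 + 0.25·25.92 + 0.25·44.9712 = 29.0786.

29.0786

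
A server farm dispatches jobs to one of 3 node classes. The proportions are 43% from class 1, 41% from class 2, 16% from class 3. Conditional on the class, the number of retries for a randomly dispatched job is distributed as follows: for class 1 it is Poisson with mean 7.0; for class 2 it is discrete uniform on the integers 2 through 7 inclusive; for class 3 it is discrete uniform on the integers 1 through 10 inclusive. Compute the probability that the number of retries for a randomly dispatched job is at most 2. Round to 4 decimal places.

0.1131

Conditional on each class, P(X ≤ 2): 1: 0.0296362; 2: 0.166667; 3: 0.2.
By total probability, P(X ≤ 2) = 0.43·0.0296362 + 0.41·0.166667 + 0.16·0.2 = 0.113077.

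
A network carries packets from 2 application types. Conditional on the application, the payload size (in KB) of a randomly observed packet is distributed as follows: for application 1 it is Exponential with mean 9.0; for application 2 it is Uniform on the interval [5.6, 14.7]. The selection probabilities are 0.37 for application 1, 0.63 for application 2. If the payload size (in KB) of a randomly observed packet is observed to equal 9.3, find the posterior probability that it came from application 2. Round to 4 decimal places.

0.8256

Likelihoods f(9.3 | ·): 1: 0.0395354; 2: 0.10989.
Posterior ∝ prior × likelihood. Numerator for 2: 0.63·0.10989 = 0.0692308.
Normalizing constant: 0.37·0.0395354 + 0.63·0.10989 = 0.0838589.
P(2 | observation) = 0.0692308 / 0.0838589 = 0.825563.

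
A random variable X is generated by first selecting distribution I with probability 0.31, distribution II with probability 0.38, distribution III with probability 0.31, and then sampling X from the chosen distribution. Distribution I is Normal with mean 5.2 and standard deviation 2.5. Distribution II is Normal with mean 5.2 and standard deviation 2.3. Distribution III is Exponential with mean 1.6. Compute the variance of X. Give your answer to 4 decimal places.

7.5134

Per component, I: μ=5.2, E[X²]=33.29; II: μ=5.2, E[X²]=32.33; III: μ=1.6, E[X²]=5.12.
E[X] = 0.31·5.2 + 0.38·5.2 + 0.31·1.6 = 4.084.
E[X²] = 0.31·33.29 + 0.38·32.33 + 0.31·5.12 = 24.1925.
Var(X) = E[X²] − (E[X])² = 24.1925 − 16.6791 = 7.51344.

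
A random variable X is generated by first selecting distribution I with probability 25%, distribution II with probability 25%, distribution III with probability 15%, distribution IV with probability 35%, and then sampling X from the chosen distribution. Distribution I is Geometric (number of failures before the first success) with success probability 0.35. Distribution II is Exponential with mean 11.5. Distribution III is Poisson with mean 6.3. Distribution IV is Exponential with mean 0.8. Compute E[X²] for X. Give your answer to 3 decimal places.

For each component E[X²] = Var + (mean)², giving I: 8.7551; II: 264.5; III: 45.99; IV: 1.28.
Overall E[X²] = 0.25·8.7551 + 0.25·264.5 + 0.15·45.99 + 0.35·1.28 = 75.6603.

75.660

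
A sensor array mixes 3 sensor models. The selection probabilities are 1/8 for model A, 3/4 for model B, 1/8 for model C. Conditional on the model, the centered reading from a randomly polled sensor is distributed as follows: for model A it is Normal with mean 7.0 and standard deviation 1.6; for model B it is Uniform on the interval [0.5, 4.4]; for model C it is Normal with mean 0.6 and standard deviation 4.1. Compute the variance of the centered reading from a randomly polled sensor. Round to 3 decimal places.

Per component, A: μ=7, E[X²]=51.56; B: μ=2.45, E[X²]=7.27; C: μ=0.6, E[X²]=17.17.
E[X] = 0.125·7 + 0.75·2.45 + 0.125·0.6 = 2.7875.
E[X²] = 0.125·51.56 + 0.75·7.27 + 0.125·17.17 = 14.0438.
Var(X) = E[X²] − (E[X])² = 14.0438 − 7.77016 = 6.27359.

6.274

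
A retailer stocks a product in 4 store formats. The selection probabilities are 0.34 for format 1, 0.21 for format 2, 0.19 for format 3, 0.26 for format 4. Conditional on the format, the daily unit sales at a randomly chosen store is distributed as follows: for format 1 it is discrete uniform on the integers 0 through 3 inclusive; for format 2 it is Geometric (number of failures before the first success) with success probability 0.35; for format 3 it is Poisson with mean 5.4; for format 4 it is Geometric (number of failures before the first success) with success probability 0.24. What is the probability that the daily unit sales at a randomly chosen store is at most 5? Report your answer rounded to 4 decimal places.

0.8478

Conditional on each format, P(X ≤ 5): 1: 1; 2: 0.924581; 3: 0.546132; 4: 0.8073.
By total probability, P(X ≤ 5) = 0.34·1 + 0.21·0.924581 + 0.19·0.546132 + 0.26·0.8073 = 0.847825.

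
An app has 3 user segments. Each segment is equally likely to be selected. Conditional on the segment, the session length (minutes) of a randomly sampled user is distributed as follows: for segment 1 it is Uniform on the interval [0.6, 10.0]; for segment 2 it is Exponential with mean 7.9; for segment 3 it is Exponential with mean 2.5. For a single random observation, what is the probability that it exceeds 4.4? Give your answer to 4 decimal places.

Conditional on each segment, P(X > 4.4): 1: 0.595745; 2: 0.572947; 3: 0.172045.
By total probability, P(X > 4.4) = 0.333333·0.595745 + 0.333333·0.572947 + 0.333333·0.172045 = 0.446912.

0.4469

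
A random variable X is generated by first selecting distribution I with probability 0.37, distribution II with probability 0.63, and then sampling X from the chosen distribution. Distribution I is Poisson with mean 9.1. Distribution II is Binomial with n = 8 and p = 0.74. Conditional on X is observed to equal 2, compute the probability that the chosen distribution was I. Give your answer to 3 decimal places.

0.364

Likelihoods P(X=2 | ·): I: 0.00462352; II: 0.00473654.
Posterior ∝ prior × likelihood. Numerator for I: 0.37·0.00462352 = 0.0017107.
Normalizing constant: 0.37·0.00462352 + 0.63·0.00473654 = 0.00469473.
P(I | observation) = 0.0017107 / 0.00469473 = 0.364388.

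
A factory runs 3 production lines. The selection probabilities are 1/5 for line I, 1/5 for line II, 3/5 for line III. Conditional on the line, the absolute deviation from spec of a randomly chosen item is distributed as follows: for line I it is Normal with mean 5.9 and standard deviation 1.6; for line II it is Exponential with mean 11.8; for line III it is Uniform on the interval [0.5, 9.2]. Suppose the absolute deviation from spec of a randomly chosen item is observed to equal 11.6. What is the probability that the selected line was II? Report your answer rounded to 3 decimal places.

Likelihoods f(11.6 | ·): I: 0.000437408; II: 0.0317091; III: 0.
Posterior ∝ prior × likelihood. Numerator for II: 0.2·0.0317091 = 0.00634183.
Normalizing constant: 0.2·0.000437408 + 0.2·0.0317091 + 0.6·0 = 0.00642931.
P(II | observation) = 0.00634183 / 0.00642931 = 0.986393.

0.986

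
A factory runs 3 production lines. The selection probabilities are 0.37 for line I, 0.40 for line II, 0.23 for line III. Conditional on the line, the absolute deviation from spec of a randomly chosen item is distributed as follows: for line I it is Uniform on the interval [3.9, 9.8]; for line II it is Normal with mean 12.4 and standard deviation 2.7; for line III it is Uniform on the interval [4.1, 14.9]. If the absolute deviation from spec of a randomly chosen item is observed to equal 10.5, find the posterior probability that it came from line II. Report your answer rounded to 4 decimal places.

0.6842

Likelihoods f(10.5 | ·): I: 0; II: 0.115349; III: 0.0925926.
Posterior ∝ prior × likelihood. Numerator for II: 0.4·0.115349 = 0.0461397.
Normalizing constant: 0.37·0 + 0.4·0.115349 + 0.23·0.0925926 = 0.067436.
P(II | observation) = 0.0461397 / 0.067436 = 0.6842.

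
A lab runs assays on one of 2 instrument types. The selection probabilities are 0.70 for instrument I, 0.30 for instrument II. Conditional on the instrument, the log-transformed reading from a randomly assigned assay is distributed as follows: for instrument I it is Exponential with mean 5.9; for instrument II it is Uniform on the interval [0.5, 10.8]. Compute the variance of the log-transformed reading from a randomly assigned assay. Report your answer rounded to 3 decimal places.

27.032

Per component, I: μ=5.9, E[X²]=69.62; II: μ=5.65, E[X²]=40.7633.
E[X] = 0.7·5.9 + 0.3·5.65 = 5.825.
E[X²] = 0.7·69.62 + 0.3·40.7633 = 60.963.
Var(X) = E[X²] − (E[X])² = 60.963 − 33.9306 = 27.0324.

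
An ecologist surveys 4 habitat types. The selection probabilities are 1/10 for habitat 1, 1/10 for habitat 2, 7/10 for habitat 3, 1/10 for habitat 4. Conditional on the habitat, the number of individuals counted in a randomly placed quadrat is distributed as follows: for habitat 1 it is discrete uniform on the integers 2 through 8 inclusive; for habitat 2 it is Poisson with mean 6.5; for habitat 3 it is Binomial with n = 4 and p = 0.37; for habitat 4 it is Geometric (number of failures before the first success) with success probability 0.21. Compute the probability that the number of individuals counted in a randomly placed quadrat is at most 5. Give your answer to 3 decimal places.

Conditional on each habitat, P(X ≤ 5): 1: 0.571429; 2: 0.369041; 3: 1; 4: 0.756913.
By total probability, P(X ≤ 5) = 0.1·0.571429 + 0.1·0.369041 + 0.7·1 + 0.1·0.756913 = 0.869738.

0.870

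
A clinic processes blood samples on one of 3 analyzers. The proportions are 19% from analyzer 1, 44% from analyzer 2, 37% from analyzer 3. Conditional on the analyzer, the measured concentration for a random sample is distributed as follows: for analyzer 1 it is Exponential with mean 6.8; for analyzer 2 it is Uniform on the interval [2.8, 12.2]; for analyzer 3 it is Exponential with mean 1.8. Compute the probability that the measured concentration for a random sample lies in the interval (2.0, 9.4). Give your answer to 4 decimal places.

0.5226

Conditional on each analyzer, P(2.0 < X < 9.4): 1: 0.494202; 2: 0.702128; 3: 0.323798.
By total probability, P(2.0 < X < 9.4) = 0.19·0.494202 + 0.44·0.702128 + 0.37·0.323798 = 0.52264.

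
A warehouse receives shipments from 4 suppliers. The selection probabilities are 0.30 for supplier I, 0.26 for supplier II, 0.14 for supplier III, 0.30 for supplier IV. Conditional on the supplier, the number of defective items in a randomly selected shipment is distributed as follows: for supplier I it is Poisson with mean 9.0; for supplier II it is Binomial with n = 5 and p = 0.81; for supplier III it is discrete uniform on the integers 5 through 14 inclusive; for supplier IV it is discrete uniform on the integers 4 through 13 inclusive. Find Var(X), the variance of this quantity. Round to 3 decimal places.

11.142

Per component, I: μ=9, E[X²]=90; II: μ=4.05, E[X²]=17.172; III: μ=9.5, E[X²]=98.5; IV: μ=8.5, E[X²]=80.5.
E[X] = 0.3·9 + 0.26·4.05 + 0.14·9.5 + 0.3·8.5 = 7.633.
E[X²] = 0.3·90 + 0.26·17.172 + 0.14·98.5 + 0.3·80.5 = 69.4047.
Var(X) = E[X²] − (E[X])² = 69.4047 − 58.2627 = 11.142.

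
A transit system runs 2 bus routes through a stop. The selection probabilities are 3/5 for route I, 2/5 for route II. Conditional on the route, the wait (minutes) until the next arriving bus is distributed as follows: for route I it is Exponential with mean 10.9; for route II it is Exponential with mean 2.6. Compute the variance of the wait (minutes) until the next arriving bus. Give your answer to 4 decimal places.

Per component, I: μ=10.9, E[X²]=237.62; II: μ=2.6, E[X²]=13.52.
E[X] = 0.6·10.9 + 0.4·2.6 = 7.58.
E[X²] = 0.6·237.62 + 0.4·13.52 = 147.98.
Var(X) = E[X²] − (E[X])² = 147.98 − 57.4564 = 90.5236.

90.5236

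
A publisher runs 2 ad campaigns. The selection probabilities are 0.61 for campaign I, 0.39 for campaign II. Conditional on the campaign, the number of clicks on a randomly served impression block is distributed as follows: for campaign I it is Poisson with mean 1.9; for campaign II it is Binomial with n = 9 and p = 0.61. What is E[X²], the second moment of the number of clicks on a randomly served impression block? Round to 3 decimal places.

15.951

For each component E[X²] = Var + (mean)², giving I: 5.51; II: 32.2812.
Overall E[X²] = 0.61·5.51 + 0.39·32.2812 = 15.9508.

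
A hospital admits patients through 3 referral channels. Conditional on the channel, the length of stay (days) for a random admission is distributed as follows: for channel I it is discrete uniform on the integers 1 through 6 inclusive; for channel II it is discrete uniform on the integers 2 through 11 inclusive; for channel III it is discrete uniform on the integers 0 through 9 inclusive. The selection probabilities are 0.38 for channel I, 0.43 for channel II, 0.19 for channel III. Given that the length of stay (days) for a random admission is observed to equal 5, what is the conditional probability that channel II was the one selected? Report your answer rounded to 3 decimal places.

Likelihoods P(X=5 | ·): I: 0.166667; II: 0.1; III: 0.1.
Posterior ∝ prior × likelihood. Numerator for II: 0.43·0.1 = 0.043.
Normalizing constant: 0.38·0.166667 + 0.43·0.1 + 0.19·0.1 = 0.125333.
P(II | observation) = 0.043 / 0.125333 = 0.343085.

0.343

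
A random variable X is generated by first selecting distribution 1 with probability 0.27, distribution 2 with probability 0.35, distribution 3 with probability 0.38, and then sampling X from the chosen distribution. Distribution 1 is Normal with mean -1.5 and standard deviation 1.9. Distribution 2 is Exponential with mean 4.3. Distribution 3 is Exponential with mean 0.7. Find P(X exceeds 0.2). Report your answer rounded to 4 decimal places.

0.6697

Conditional on each component, P(X > 0.2): 1: 0.185464; 2: 0.954553; 3: 0.751477.
By total probability, P(X > 0.2) = 0.27·0.185464 + 0.35·0.954553 + 0.38·0.751477 = 0.66973.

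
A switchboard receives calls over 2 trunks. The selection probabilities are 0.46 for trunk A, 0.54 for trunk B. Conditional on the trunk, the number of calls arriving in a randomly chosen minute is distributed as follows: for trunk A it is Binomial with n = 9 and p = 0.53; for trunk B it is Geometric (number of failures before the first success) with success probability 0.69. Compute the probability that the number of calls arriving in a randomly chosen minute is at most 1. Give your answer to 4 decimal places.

0.4938

Conditional on each trunk, P(X ≤ 1): A: 0.0124771; B: 0.9039.
By total probability, P(X ≤ 1) = 0.46·0.0124771 + 0.54·0.9039 = 0.493845.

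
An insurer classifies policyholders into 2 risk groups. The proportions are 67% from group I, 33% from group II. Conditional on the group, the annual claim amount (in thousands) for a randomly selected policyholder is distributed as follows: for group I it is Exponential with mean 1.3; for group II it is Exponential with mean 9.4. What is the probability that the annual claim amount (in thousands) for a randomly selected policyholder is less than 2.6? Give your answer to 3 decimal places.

0.659

Conditional on each group, P(X < 2.6): I: 0.864665; II: 0.241639.
By total probability, P(X < 2.6) = 0.67·0.864665 + 0.33·0.241639 = 0.659066.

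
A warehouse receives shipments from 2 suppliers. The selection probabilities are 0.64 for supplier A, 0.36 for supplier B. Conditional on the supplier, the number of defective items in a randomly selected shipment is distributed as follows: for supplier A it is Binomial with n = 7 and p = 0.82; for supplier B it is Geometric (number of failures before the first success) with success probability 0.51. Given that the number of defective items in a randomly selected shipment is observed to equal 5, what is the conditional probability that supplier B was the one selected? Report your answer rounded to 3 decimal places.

Likelihoods P(X=5 | ·): A: 0.252251; B: 0.0144062.
Posterior ∝ prior × likelihood. Numerator for B: 0.36·0.0144062 = 0.00518625.
Normalizing constant: 0.64·0.252251 + 0.36·0.0144062 = 0.166627.
P(B | observation) = 0.00518625 / 0.166627 = 0.0311249.

0.031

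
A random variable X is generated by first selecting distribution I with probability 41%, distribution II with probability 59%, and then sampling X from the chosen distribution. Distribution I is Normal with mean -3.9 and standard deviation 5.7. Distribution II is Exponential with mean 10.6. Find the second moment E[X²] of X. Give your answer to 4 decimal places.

152.1418

For each component E[X²] = Var + (mean)², giving I: 47.7; II: 224.72.
Overall E[X²] = 0.41·47.7 + 0.59·224.72 = 152.142.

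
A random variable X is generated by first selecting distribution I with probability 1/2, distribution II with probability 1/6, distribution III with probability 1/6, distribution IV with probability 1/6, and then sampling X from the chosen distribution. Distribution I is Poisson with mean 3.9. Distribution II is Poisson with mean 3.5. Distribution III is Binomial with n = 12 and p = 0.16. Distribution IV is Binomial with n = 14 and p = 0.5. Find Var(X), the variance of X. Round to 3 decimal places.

5.653

Per component, I: μ=3.9, E[X²]=19.11; II: μ=3.5, E[X²]=15.75; III: μ=1.92, E[X²]=5.2992; IV: μ=7, E[X²]=52.5.
E[X] = 0.5·3.9 + 0.166667·3.5 + 0.166667·1.92 + 0.166667·7 = 4.02.
E[X²] = 0.5·19.11 + 0.166667·15.75 + 0.166667·5.2992 + 0.166667·52.5 = 21.8132.
Var(X) = E[X²] − (E[X])² = 21.8132 − 16.1604 = 5.6528.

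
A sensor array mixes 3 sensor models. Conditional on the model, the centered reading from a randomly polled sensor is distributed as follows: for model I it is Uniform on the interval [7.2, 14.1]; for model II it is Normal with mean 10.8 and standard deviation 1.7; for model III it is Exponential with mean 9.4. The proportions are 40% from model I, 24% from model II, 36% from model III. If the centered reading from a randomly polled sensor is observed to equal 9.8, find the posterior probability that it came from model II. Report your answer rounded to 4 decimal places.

0.3986

Likelihoods f(9.8 | ·): I: 0.144928; II: 0.197389; III: 0.0375057.
Posterior ∝ prior × likelihood. Numerator for II: 0.24·0.197389 = 0.0473734.
Normalizing constant: 0.4·0.144928 + 0.24·0.197389 + 0.36·0.0375057 = 0.118847.
P(II | observation) = 0.0473734 / 0.118847 = 0.39861.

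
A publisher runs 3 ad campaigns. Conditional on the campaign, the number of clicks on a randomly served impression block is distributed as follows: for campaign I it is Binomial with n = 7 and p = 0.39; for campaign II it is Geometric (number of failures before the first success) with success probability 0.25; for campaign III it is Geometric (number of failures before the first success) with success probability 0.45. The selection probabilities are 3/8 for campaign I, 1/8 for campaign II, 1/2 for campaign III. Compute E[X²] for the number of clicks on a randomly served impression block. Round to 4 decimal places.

8.1493

For each component E[X²] = Var + (mean)², giving I: 9.1182; II: 21; III: 4.20988.
Overall E[X²] = 0.375·9.1182 + 0.125·21 + 0.5·4.20988 = 8.14926.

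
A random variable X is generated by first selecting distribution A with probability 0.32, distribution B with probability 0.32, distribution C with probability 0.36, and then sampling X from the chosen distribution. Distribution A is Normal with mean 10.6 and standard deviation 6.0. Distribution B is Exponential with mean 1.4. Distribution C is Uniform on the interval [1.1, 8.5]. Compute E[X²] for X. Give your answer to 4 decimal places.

58.6668

For each component E[X²] = Var + (mean)², giving A: 148.36; B: 3.92; C: 27.6033.
Overall E[X²] = 0.32·148.36 + 0.32·3.92 + 0.36·27.6033 = 58.6668.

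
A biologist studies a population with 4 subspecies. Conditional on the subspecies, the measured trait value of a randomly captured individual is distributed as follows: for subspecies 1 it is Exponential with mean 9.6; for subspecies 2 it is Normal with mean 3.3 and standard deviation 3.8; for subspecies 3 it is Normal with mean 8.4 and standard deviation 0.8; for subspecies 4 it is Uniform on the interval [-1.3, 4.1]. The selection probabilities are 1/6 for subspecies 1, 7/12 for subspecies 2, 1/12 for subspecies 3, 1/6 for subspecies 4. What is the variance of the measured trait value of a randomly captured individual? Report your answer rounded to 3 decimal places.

32.284

Per component, 1: μ=9.6, E[X²]=184.32; 2: μ=3.3, E[X²]=25.33; 3: μ=8.4, E[X²]=71.2; 4: μ=1.4, E[X²]=4.39.
E[X] = 0.166667·9.6 + 0.583333·3.3 + 0.0833333·8.4 + 0.166667·1.4 = 4.45833.
E[X²] = 0.166667·184.32 + 0.583333·25.33 + 0.0833333·71.2 + 0.166667·4.39 = 52.1608.
Var(X) = E[X²] − (E[X])² = 52.1608 − 19.8767 = 32.2841.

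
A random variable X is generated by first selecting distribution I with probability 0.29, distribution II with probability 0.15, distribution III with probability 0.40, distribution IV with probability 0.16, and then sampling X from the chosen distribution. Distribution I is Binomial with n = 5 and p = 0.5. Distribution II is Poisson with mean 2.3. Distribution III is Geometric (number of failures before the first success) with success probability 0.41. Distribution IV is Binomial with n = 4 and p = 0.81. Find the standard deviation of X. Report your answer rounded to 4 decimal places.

1.6251

Per component, I: μ=2.5, E[X²]=7.5; II: μ=2.3, E[X²]=7.59; III: μ=1.43902, E[X²]=5.58061; IV: μ=3.24, E[X²]=11.1132.
E[X] = 0.29·2.5 + 0.15·2.3 + 0.4·1.43902 + 0.16·3.24 = 2.16401.
E[X²] = 0.29·7.5 + 0.15·7.59 + 0.4·5.58061 + 0.16·11.1132 = 7.32385.
Var(X) = E[X²] − (E[X])² = 7.32385 − 4.68294 = 2.64092.
SD(X) = √2.64092 = 1.62509.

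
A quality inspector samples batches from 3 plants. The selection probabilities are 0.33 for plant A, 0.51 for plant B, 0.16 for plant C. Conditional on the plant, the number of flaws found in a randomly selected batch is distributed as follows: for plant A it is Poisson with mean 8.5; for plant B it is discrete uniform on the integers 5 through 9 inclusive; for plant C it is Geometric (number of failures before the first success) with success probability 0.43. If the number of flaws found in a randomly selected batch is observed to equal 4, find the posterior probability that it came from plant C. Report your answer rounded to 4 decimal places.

Likelihoods P(X=4 | ·): A: 0.0442549; B: 0; C: 0.0453908.
Posterior ∝ prior × likelihood. Numerator for C: 0.16·0.0453908 = 0.00726253.
Normalizing constant: 0.33·0.0442549 + 0.51·0 + 0.16·0.0453908 = 0.0218666.
P(C | observation) = 0.00726253 / 0.0218666 = 0.332128.

0.3321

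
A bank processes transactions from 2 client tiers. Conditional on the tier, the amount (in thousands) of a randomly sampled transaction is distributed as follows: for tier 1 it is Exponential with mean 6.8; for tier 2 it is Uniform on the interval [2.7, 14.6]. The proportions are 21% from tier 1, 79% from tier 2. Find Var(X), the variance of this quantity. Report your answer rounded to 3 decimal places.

Per component, 1: μ=6.8, E[X²]=92.48; 2: μ=8.65, E[X²]=86.6233.
E[X] = 0.21·6.8 + 0.79·8.65 = 8.2615.
E[X²] = 0.21·92.48 + 0.79·86.6233 = 87.8532.
Var(X) = E[X²] − (E[X])² = 87.8532 − 68.2524 = 19.6009.

19.601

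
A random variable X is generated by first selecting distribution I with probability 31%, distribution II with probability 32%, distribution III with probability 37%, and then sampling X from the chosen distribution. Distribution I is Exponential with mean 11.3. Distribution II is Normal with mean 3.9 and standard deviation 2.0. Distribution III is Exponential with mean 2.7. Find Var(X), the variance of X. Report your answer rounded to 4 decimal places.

57.6471

Per component, I: μ=11.3, E[X²]=255.38; II: μ=3.9, E[X²]=19.21; III: μ=2.7, E[X²]=14.58.
E[X] = 0.31·11.3 + 0.32·3.9 + 0.37·2.7 = 5.75.
E[X²] = 0.31·255.38 + 0.32·19.21 + 0.37·14.58 = 90.7096.
Var(X) = E[X²] − (E[X])² = 90.7096 − 33.0625 = 57.6471.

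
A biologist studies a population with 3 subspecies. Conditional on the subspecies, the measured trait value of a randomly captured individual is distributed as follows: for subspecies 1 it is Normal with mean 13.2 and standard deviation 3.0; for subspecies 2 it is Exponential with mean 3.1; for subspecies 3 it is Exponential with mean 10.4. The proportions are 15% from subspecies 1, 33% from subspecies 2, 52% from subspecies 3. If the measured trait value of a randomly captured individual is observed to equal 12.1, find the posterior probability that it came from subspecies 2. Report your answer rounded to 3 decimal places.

Likelihoods f(12.1 | ·): 1: 0.124335; 2: 0.00650862; 3: 0.0300387.
Posterior ∝ prior × likelihood. Numerator for 2: 0.33·0.00650862 = 0.00214784.
Normalizing constant: 0.15·0.124335 + 0.33·0.00650862 + 0.52·0.0300387 = 0.0364183.
P(2 | observation) = 0.00214784 / 0.0364183 = 0.0589771.

0.059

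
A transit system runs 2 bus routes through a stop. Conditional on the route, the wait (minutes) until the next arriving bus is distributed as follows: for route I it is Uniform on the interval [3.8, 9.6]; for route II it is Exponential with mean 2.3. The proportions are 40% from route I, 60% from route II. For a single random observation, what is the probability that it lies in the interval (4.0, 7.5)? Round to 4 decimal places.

Conditional on each route, P(4.0 < X < 7.5): I: 0.603448; II: 0.137318.
By total probability, P(4.0 < X < 7.5) = 0.4·0.603448 + 0.6·0.137318 = 0.32377.

0.3238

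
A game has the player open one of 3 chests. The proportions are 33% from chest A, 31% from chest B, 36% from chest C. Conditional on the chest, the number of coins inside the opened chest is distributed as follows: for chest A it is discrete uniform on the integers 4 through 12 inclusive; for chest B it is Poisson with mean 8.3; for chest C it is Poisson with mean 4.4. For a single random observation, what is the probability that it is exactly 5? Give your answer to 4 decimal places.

0.1227

Conditional on each chest, P(X = 5): A: 0.111111; B: 0.0815765; C: 0.168728.
By total probability, P(X = 5) = 0.33·0.111111 + 0.31·0.0815765 + 0.36·0.168728 = 0.122697.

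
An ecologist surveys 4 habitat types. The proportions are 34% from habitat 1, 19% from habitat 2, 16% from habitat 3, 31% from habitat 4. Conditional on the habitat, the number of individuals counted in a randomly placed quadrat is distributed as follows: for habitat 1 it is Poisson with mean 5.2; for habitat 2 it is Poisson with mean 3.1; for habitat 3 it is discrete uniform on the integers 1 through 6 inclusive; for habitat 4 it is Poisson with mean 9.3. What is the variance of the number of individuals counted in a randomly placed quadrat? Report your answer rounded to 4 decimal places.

11.8581

Per component, 1: μ=5.2, E[X²]=32.24; 2: μ=3.1, E[X²]=12.71; 3: μ=3.5, E[X²]=15.1667; 4: μ=9.3, E[X²]=95.79.
E[X] = 0.34·5.2 + 0.19·3.1 + 0.16·3.5 + 0.31·9.3 = 5.8.
E[X²] = 0.34·32.24 + 0.19·12.71 + 0.16·15.1667 + 0.31·95.79 = 45.4981.
Var(X) = E[X²] − (E[X])² = 45.4981 − 33.64 = 11.8581.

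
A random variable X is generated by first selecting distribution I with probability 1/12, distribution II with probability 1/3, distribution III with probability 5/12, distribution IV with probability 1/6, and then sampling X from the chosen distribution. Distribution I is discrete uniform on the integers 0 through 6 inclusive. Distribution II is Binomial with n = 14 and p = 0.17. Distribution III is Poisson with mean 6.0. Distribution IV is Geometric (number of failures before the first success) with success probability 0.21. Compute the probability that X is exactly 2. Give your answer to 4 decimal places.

Conditional on each component, P(X = 2): I: 0.142857; II: 0.28111; III: 0.0446175; IV: 0.131061.
By total probability, P(X = 2) = 0.0833333·0.142857 + 0.333333·0.28111 + 0.416667·0.0446175 + 0.166667·0.131061 = 0.146042.

0.1460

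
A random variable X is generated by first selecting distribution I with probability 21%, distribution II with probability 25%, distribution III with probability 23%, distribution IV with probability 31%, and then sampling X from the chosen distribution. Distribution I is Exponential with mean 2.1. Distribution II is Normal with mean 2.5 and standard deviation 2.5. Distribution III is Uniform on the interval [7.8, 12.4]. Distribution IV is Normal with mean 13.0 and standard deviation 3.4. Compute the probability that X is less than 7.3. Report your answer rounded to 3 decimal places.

Conditional on each component, P(X < 7.3): I: 0.969075; II: 0.972571; III: 0; IV: 0.046823.
By total probability, P(X < 7.3) = 0.21·0.969075 + 0.25·0.972571 + 0.23·0 + 0.31·0.046823 = 0.461164.

0.461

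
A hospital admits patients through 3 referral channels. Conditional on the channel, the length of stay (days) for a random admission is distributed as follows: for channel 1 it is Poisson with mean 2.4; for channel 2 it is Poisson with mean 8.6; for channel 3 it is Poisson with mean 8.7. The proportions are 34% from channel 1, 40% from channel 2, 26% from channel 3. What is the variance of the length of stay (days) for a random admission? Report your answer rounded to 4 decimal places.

15.2555

Per component, 1: μ=2.4, E[X²]=8.16; 2: μ=8.6, E[X²]=82.56; 3: μ=8.7, E[X²]=84.39.
E[X] = 0.34·2.4 + 0.4·8.6 + 0.26·8.7 = 6.518.
E[X²] = 0.34·8.16 + 0.4·82.56 + 0.26·84.39 = 57.7398.
Var(X) = E[X²] − (E[X])² = 57.7398 − 42.4843 = 15.2555.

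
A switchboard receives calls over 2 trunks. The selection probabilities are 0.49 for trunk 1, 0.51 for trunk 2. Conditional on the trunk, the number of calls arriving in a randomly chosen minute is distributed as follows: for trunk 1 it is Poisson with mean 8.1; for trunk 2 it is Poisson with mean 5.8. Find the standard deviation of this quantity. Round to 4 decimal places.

Per component, 1: μ=8.1, E[X²]=73.71; 2: μ=5.8, E[X²]=39.44.
E[X] = 0.49·8.1 + 0.51·5.8 = 6.927.
E[X²] = 0.49·73.71 + 0.51·39.44 = 56.2323.
Var(X) = E[X²] − (E[X])² = 56.2323 − 47.9833 = 8.24897.
SD(X) = √8.24897 = 2.8721.

2.8721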